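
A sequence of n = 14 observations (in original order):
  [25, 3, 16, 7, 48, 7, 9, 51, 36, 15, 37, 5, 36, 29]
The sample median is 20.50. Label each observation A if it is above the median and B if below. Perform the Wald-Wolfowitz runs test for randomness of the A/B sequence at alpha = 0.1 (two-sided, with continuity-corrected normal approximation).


Step 1: Compute median = 20.50; label A = above, B = below.
Labels in order: ABBBABBAABABAA  (n_A = 7, n_B = 7)
Step 2: Count runs R = 9.
Step 3: Under H0 (random ordering), E[R] = 2*n_A*n_B/(n_A+n_B) + 1 = 2*7*7/14 + 1 = 8.0000.
        Var[R] = 2*n_A*n_B*(2*n_A*n_B - n_A - n_B) / ((n_A+n_B)^2 * (n_A+n_B-1)) = 8232/2548 = 3.2308.
        SD[R] = 1.7974.
Step 4: Continuity-corrected z = (R - 0.5 - E[R]) / SD[R] = (9 - 0.5 - 8.0000) / 1.7974 = 0.2782.
Step 5: Two-sided p-value via normal approximation = 2*(1 - Phi(|z|)) = 0.780879.
Step 6: alpha = 0.1. fail to reject H0.

R = 9, z = 0.2782, p = 0.780879, fail to reject H0.


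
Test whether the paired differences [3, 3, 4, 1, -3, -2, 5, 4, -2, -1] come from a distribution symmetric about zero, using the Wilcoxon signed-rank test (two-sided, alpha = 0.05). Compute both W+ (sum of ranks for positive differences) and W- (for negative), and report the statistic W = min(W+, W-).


Step 1: Drop any zero differences (none here) and take |d_i|.
|d| = [3, 3, 4, 1, 3, 2, 5, 4, 2, 1]
Step 2: Midrank |d_i| (ties get averaged ranks).
ranks: |3|->6, |3|->6, |4|->8.5, |1|->1.5, |3|->6, |2|->3.5, |5|->10, |4|->8.5, |2|->3.5, |1|->1.5
Step 3: Attach original signs; sum ranks with positive sign and with negative sign.
W+ = 6 + 6 + 8.5 + 1.5 + 10 + 8.5 = 40.5
W- = 6 + 3.5 + 3.5 + 1.5 = 14.5
(Check: W+ + W- = 55 should equal n(n+1)/2 = 55.)
Step 4: Test statistic W = min(W+, W-) = 14.5.
Step 5: Ties in |d|, so use the tie-corrected normal approximation.
        E[W] = n(n+1)/4 = 10*11/4 = 27.5.
        Tie groups: |d|=1 (t=2), |d|=2 (t=2), |d|=3 (t=3), |d|=4 (t=2); sum(t^3 - t) = 42.
        Var[W] = n(n+1)(2n+1)/24 - sum(t^3-t)/48 = 2310/24 - 42/48 = 95.375.
        z = (W - E[W]) / sqrt(Var[W]) = (14.5 - 27.5) / 9.7660 = -1.3311.
        Two-sided p = 2*Phi(z) = 0.183141.
Step 6: alpha = 0.05. fail to reject H0.

W+ = 40.5, W- = 14.5, W = min = 14.5, p = 0.183141, fail to reject H0.


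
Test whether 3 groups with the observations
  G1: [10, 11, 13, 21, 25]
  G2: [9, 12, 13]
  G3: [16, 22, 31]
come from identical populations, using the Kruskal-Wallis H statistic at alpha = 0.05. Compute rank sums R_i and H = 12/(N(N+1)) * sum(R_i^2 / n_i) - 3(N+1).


Step 1: Combine all N = 11 observations and assign midranks.
sorted (value, group, rank): (9,G2,1), (10,G1,2), (11,G1,3), (12,G2,4), (13,G1,5.5), (13,G2,5.5), (16,G3,7), (21,G1,8), (22,G3,9), (25,G1,10), (31,G3,11)
Step 2: Sum ranks within each group.
R_1 = 28.5 (n_1 = 5)
R_2 = 10.5 (n_2 = 3)
R_3 = 27 (n_3 = 3)
Step 3: H = 12/(N(N+1)) * sum(R_i^2/n_i) - 3(N+1)
     = 12/(11*12) * (28.5^2/5 + 10.5^2/3 + 27^2/3) - 3*12
     = 0.090909 * 442.2 - 36
     = 4.200000.
Step 4: Ties present; correction factor C = 1 - 6/(11^3 - 11) = 0.995455. Corrected H = 4.200000 / 0.995455 = 4.219178.
Step 5: Under H0, H ~ chi^2(2); p-value = 0.121288.
Step 6: alpha = 0.05. fail to reject H0.

H = 4.2192, df = 2, p = 0.121288, fail to reject H0.


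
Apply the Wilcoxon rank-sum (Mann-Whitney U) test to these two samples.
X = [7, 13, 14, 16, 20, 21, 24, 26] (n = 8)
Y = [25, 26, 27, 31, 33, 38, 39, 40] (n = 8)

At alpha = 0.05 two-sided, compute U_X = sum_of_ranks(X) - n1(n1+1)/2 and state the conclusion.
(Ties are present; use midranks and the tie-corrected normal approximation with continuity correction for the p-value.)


Step 1: Combine and sort all 16 observations; assign midranks.
sorted (value, group): (7,X), (13,X), (14,X), (16,X), (20,X), (21,X), (24,X), (25,Y), (26,X), (26,Y), (27,Y), (31,Y), (33,Y), (38,Y), (39,Y), (40,Y)
ranks: 7->1, 13->2, 14->3, 16->4, 20->5, 21->6, 24->7, 25->8, 26->9.5, 26->9.5, 27->11, 31->12, 33->13, 38->14, 39->15, 40->16
Step 2: Rank sum for X: R1 = 1 + 2 + 3 + 4 + 5 + 6 + 7 + 9.5 = 37.5.
Step 3: U_X = R1 - n1(n1+1)/2 = 37.5 - 8*9/2 = 37.5 - 36 = 1.5.
       U_Y = n1*n2 - U_X = 64 - 1.5 = 62.5.
Step 4: Ties are present, so use the tie-corrected normal approximation (with continuity correction) for the p-value.
Step 5: p-value = 0.001616; compare to alpha = 0.05. reject H0.

U_X = 1.5, p = 0.001616, reject H0 at alpha = 0.05.


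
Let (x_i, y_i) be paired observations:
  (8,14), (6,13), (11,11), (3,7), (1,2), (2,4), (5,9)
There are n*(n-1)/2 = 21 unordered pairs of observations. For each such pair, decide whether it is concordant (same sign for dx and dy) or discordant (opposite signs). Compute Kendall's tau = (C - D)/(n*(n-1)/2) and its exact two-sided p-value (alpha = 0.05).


Step 1: Enumerate the 21 unordered pairs (i,j) with i<j and classify each by sign(x_j-x_i) * sign(y_j-y_i).
  (1,2):dx=-2,dy=-1->C; (1,3):dx=+3,dy=-3->D; (1,4):dx=-5,dy=-7->C; (1,5):dx=-7,dy=-12->C
  (1,6):dx=-6,dy=-10->C; (1,7):dx=-3,dy=-5->C; (2,3):dx=+5,dy=-2->D; (2,4):dx=-3,dy=-6->C
  (2,5):dx=-5,dy=-11->C; (2,6):dx=-4,dy=-9->C; (2,7):dx=-1,dy=-4->C; (3,4):dx=-8,dy=-4->C
  (3,5):dx=-10,dy=-9->C; (3,6):dx=-9,dy=-7->C; (3,7):dx=-6,dy=-2->C; (4,5):dx=-2,dy=-5->C
  (4,6):dx=-1,dy=-3->C; (4,7):dx=+2,dy=+2->C; (5,6):dx=+1,dy=+2->C; (5,7):dx=+4,dy=+7->C
  (6,7):dx=+3,dy=+5->C
Step 2: C = 19, D = 2, total pairs = 21.
Step 3: tau = (C - D)/(n(n-1)/2) = (19 - 2)/21 = 0.809524.
Step 4: Exact two-sided p-value (enumerate n! = 5040 permutations of y under H0): p = 0.010714.
Step 5: alpha = 0.05. reject H0.

tau_b = 0.8095 (C=19, D=2), p = 0.010714, reject H0.


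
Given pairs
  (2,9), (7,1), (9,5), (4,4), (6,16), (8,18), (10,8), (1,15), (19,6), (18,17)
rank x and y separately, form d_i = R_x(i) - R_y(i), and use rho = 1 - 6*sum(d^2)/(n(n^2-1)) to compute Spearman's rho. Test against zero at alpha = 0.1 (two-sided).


Step 1: Rank x and y separately (midranks; no ties here).
rank(x): 2->2, 7->5, 9->7, 4->3, 6->4, 8->6, 10->8, 1->1, 19->10, 18->9
rank(y): 9->6, 1->1, 5->3, 4->2, 16->8, 18->10, 8->5, 15->7, 6->4, 17->9
Step 2: d_i = R_x(i) - R_y(i); compute d_i^2.
  (2-6)^2=16, (5-1)^2=16, (7-3)^2=16, (3-2)^2=1, (4-8)^2=16, (6-10)^2=16, (8-5)^2=9, (1-7)^2=36, (10-4)^2=36, (9-9)^2=0
sum(d^2) = 162.
Step 3: rho = 1 - 6*162 / (10*(10^2 - 1)) = 1 - 972/990 = 0.018182.
Step 4: Under H0, t = rho * sqrt((n-2)/(1-rho^2)) = 0.0514 ~ t(8).
Step 5: Two-sided p-value from the t-distribution with 8 df = 0.960240.
Step 6: alpha = 0.1. fail to reject H0.

rho = 0.0182, p = 0.960240, fail to reject H0 at alpha = 0.1.


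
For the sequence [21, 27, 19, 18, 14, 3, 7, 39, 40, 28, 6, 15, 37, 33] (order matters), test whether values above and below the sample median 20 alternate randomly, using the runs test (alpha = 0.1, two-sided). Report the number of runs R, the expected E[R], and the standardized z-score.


Step 1: Compute median = 20; label A = above, B = below.
Labels in order: AABBBBBAAABBAA  (n_A = 7, n_B = 7)
Step 2: Count runs R = 5.
Step 3: Under H0 (random ordering), E[R] = 2*n_A*n_B/(n_A+n_B) + 1 = 2*7*7/14 + 1 = 8.0000.
        Var[R] = 2*n_A*n_B*(2*n_A*n_B - n_A - n_B) / ((n_A+n_B)^2 * (n_A+n_B-1)) = 8232/2548 = 3.2308.
        SD[R] = 1.7974.
Step 4: Continuity-corrected z = (R + 0.5 - E[R]) / SD[R] = (5 + 0.5 - 8.0000) / 1.7974 = -1.3909.
Step 5: Two-sided p-value via normal approximation = 2*(1 - Phi(|z|)) = 0.164264.
Step 6: alpha = 0.1. fail to reject H0.

R = 5, z = -1.3909, p = 0.164264, fail to reject H0.


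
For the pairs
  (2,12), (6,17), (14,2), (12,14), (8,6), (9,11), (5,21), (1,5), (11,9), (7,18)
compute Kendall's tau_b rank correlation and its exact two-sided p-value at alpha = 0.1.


Step 1: Enumerate the 45 unordered pairs (i,j) with i<j and classify each by sign(x_j-x_i) * sign(y_j-y_i).
  (1,2):dx=+4,dy=+5->C; (1,3):dx=+12,dy=-10->D; (1,4):dx=+10,dy=+2->C; (1,5):dx=+6,dy=-6->D
  (1,6):dx=+7,dy=-1->D; (1,7):dx=+3,dy=+9->C; (1,8):dx=-1,dy=-7->C; (1,9):dx=+9,dy=-3->D
  (1,10):dx=+5,dy=+6->C; (2,3):dx=+8,dy=-15->D; (2,4):dx=+6,dy=-3->D; (2,5):dx=+2,dy=-11->D
  (2,6):dx=+3,dy=-6->D; (2,7):dx=-1,dy=+4->D; (2,8):dx=-5,dy=-12->C; (2,9):dx=+5,dy=-8->D
  (2,10):dx=+1,dy=+1->C; (3,4):dx=-2,dy=+12->D; (3,5):dx=-6,dy=+4->D; (3,6):dx=-5,dy=+9->D
  (3,7):dx=-9,dy=+19->D; (3,8):dx=-13,dy=+3->D; (3,9):dx=-3,dy=+7->D; (3,10):dx=-7,dy=+16->D
  (4,5):dx=-4,dy=-8->C; (4,6):dx=-3,dy=-3->C; (4,7):dx=-7,dy=+7->D; (4,8):dx=-11,dy=-9->C
  (4,9):dx=-1,dy=-5->C; (4,10):dx=-5,dy=+4->D; (5,6):dx=+1,dy=+5->C; (5,7):dx=-3,dy=+15->D
  (5,8):dx=-7,dy=-1->C; (5,9):dx=+3,dy=+3->C; (5,10):dx=-1,dy=+12->D; (6,7):dx=-4,dy=+10->D
  (6,8):dx=-8,dy=-6->C; (6,9):dx=+2,dy=-2->D; (6,10):dx=-2,dy=+7->D; (7,8):dx=-4,dy=-16->C
  (7,9):dx=+6,dy=-12->D; (7,10):dx=+2,dy=-3->D; (8,9):dx=+10,dy=+4->C; (8,10):dx=+6,dy=+13->C
  (9,10):dx=-4,dy=+9->D
Step 2: C = 18, D = 27, total pairs = 45.
Step 3: tau = (C - D)/(n(n-1)/2) = (18 - 27)/45 = -0.200000.
Step 4: Exact two-sided p-value (enumerate n! = 3628800 permutations of y under H0): p = 0.484313.
Step 5: alpha = 0.1. fail to reject H0.

tau_b = -0.2000 (C=18, D=27), p = 0.484313, fail to reject H0.


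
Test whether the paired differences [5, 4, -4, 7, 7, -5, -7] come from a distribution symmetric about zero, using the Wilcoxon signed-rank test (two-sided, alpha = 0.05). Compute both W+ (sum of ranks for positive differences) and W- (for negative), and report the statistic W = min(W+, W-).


Step 1: Drop any zero differences (none here) and take |d_i|.
|d| = [5, 4, 4, 7, 7, 5, 7]
Step 2: Midrank |d_i| (ties get averaged ranks).
ranks: |5|->3.5, |4|->1.5, |4|->1.5, |7|->6, |7|->6, |5|->3.5, |7|->6
Step 3: Attach original signs; sum ranks with positive sign and with negative sign.
W+ = 3.5 + 1.5 + 6 + 6 = 17
W- = 1.5 + 3.5 + 6 = 11
(Check: W+ + W- = 28 should equal n(n+1)/2 = 28.)
Step 4: Test statistic W = min(W+, W-) = 11.
Step 5: Ties in |d|, so use the tie-corrected normal approximation.
        E[W] = n(n+1)/4 = 7*8/4 = 14.
        Tie groups: |d|=4 (t=2), |d|=5 (t=2), |d|=7 (t=3); sum(t^3 - t) = 36.
        Var[W] = n(n+1)(2n+1)/24 - sum(t^3-t)/48 = 840/24 - 36/48 = 34.25.
        z = (W - E[W]) / sqrt(Var[W]) = (11 - 14) / 5.8523 = -0.5126.
        Two-sided p = 2*Phi(z) = 0.608221.
Step 6: alpha = 0.05. fail to reject H0.

W+ = 17, W- = 11, W = min = 11, p = 0.608221, fail to reject H0.


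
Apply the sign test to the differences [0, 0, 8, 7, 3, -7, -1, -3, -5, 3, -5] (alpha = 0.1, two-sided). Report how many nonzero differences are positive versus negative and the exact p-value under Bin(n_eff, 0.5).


Step 1: Discard zero differences. Original n = 11; n_eff = number of nonzero differences = 9.
Nonzero differences (with sign): +8, +7, +3, -7, -1, -3, -5, +3, -5
Step 2: Count signs: positive = 4, negative = 5.
Step 3: Under H0: P(positive) = 0.5, so the number of positives S ~ Bin(9, 0.5).
Step 4: Two-sided exact p-value = sum of Bin(9,0.5) probabilities at or below the observed probability = 1.000000.
Step 5: alpha = 0.1. fail to reject H0.

n_eff = 9, pos = 4, neg = 5, p = 1.000000, fail to reject H0.


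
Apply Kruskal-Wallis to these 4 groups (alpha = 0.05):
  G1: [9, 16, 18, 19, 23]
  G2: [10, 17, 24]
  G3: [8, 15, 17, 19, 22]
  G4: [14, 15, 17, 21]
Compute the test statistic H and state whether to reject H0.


Step 1: Combine all N = 17 observations and assign midranks.
sorted (value, group, rank): (8,G3,1), (9,G1,2), (10,G2,3), (14,G4,4), (15,G3,5.5), (15,G4,5.5), (16,G1,7), (17,G2,9), (17,G3,9), (17,G4,9), (18,G1,11), (19,G1,12.5), (19,G3,12.5), (21,G4,14), (22,G3,15), (23,G1,16), (24,G2,17)
Step 2: Sum ranks within each group.
R_1 = 48.5 (n_1 = 5)
R_2 = 29 (n_2 = 3)
R_3 = 43 (n_3 = 5)
R_4 = 32.5 (n_4 = 4)
Step 3: H = 12/(N(N+1)) * sum(R_i^2/n_i) - 3(N+1)
     = 12/(17*18) * (48.5^2/5 + 29^2/3 + 43^2/5 + 32.5^2/4) - 3*18
     = 0.039216 * 1384.65 - 54
     = 0.299837.
Step 4: Ties present; correction factor C = 1 - 36/(17^3 - 17) = 0.992647. Corrected H = 0.299837 / 0.992647 = 0.302058.
Step 5: Under H0, H ~ chi^2(3); p-value = 0.959641.
Step 6: alpha = 0.05. fail to reject H0.

H = 0.3021, df = 3, p = 0.959641, fail to reject H0.


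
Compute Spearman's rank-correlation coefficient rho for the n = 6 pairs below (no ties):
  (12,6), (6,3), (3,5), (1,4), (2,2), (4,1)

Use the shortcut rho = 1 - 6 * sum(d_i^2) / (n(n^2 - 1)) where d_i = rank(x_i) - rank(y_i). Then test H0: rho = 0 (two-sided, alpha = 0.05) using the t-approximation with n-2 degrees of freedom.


Step 1: Rank x and y separately (midranks; no ties here).
rank(x): 12->6, 6->5, 3->3, 1->1, 2->2, 4->4
rank(y): 6->6, 3->3, 5->5, 4->4, 2->2, 1->1
Step 2: d_i = R_x(i) - R_y(i); compute d_i^2.
  (6-6)^2=0, (5-3)^2=4, (3-5)^2=4, (1-4)^2=9, (2-2)^2=0, (4-1)^2=9
sum(d^2) = 26.
Step 3: rho = 1 - 6*26 / (6*(6^2 - 1)) = 1 - 156/210 = 0.257143.
Step 4: Under H0, t = rho * sqrt((n-2)/(1-rho^2)) = 0.5322 ~ t(4).
Step 5: Two-sided p-value from the t-distribution with 4 df = 0.622787.
Step 6: alpha = 0.05. fail to reject H0.

rho = 0.2571, p = 0.622787, fail to reject H0 at alpha = 0.05.


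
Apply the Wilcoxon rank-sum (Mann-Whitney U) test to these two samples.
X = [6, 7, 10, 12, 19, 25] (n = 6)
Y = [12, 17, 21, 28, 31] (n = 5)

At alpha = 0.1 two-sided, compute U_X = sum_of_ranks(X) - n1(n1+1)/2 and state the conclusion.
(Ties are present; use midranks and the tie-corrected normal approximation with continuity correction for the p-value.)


Step 1: Combine and sort all 11 observations; assign midranks.
sorted (value, group): (6,X), (7,X), (10,X), (12,X), (12,Y), (17,Y), (19,X), (21,Y), (25,X), (28,Y), (31,Y)
ranks: 6->1, 7->2, 10->3, 12->4.5, 12->4.5, 17->6, 19->7, 21->8, 25->9, 28->10, 31->11
Step 2: Rank sum for X: R1 = 1 + 2 + 3 + 4.5 + 7 + 9 = 26.5.
Step 3: U_X = R1 - n1(n1+1)/2 = 26.5 - 6*7/2 = 26.5 - 21 = 5.5.
       U_Y = n1*n2 - U_X = 30 - 5.5 = 24.5.
Step 4: Ties are present, so use the tie-corrected normal approximation (with continuity correction) for the p-value.
Step 5: p-value = 0.099576; compare to alpha = 0.1. reject H0.

U_X = 5.5, p = 0.099576, reject H0 at alpha = 0.1.


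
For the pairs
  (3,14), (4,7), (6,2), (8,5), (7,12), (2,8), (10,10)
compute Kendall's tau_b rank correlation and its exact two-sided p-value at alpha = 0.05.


Step 1: Enumerate the 21 unordered pairs (i,j) with i<j and classify each by sign(x_j-x_i) * sign(y_j-y_i).
  (1,2):dx=+1,dy=-7->D; (1,3):dx=+3,dy=-12->D; (1,4):dx=+5,dy=-9->D; (1,5):dx=+4,dy=-2->D
  (1,6):dx=-1,dy=-6->C; (1,7):dx=+7,dy=-4->D; (2,3):dx=+2,dy=-5->D; (2,4):dx=+4,dy=-2->D
  (2,5):dx=+3,dy=+5->C; (2,6):dx=-2,dy=+1->D; (2,7):dx=+6,dy=+3->C; (3,4):dx=+2,dy=+3->C
  (3,5):dx=+1,dy=+10->C; (3,6):dx=-4,dy=+6->D; (3,7):dx=+4,dy=+8->C; (4,5):dx=-1,dy=+7->D
  (4,6):dx=-6,dy=+3->D; (4,7):dx=+2,dy=+5->C; (5,6):dx=-5,dy=-4->C; (5,7):dx=+3,dy=-2->D
  (6,7):dx=+8,dy=+2->C
Step 2: C = 9, D = 12, total pairs = 21.
Step 3: tau = (C - D)/(n(n-1)/2) = (9 - 12)/21 = -0.142857.
Step 4: Exact two-sided p-value (enumerate n! = 5040 permutations of y under H0): p = 0.772619.
Step 5: alpha = 0.05. fail to reject H0.

tau_b = -0.1429 (C=9, D=12), p = 0.772619, fail to reject H0.


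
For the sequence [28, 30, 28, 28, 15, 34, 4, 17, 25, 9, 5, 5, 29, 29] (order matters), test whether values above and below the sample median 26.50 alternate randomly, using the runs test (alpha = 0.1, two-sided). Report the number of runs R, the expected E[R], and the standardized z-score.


Step 1: Compute median = 26.50; label A = above, B = below.
Labels in order: AAAABABBBBBBAA  (n_A = 7, n_B = 7)
Step 2: Count runs R = 5.
Step 3: Under H0 (random ordering), E[R] = 2*n_A*n_B/(n_A+n_B) + 1 = 2*7*7/14 + 1 = 8.0000.
        Var[R] = 2*n_A*n_B*(2*n_A*n_B - n_A - n_B) / ((n_A+n_B)^2 * (n_A+n_B-1)) = 8232/2548 = 3.2308.
        SD[R] = 1.7974.
Step 4: Continuity-corrected z = (R + 0.5 - E[R]) / SD[R] = (5 + 0.5 - 8.0000) / 1.7974 = -1.3909.
Step 5: Two-sided p-value via normal approximation = 2*(1 - Phi(|z|)) = 0.164264.
Step 6: alpha = 0.1. fail to reject H0.

R = 5, z = -1.3909, p = 0.164264, fail to reject H0.


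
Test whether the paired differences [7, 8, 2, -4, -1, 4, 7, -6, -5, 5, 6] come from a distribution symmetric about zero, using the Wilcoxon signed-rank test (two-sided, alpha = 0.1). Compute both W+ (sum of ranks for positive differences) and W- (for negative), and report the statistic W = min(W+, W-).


Step 1: Drop any zero differences (none here) and take |d_i|.
|d| = [7, 8, 2, 4, 1, 4, 7, 6, 5, 5, 6]
Step 2: Midrank |d_i| (ties get averaged ranks).
ranks: |7|->9.5, |8|->11, |2|->2, |4|->3.5, |1|->1, |4|->3.5, |7|->9.5, |6|->7.5, |5|->5.5, |5|->5.5, |6|->7.5
Step 3: Attach original signs; sum ranks with positive sign and with negative sign.
W+ = 9.5 + 11 + 2 + 3.5 + 9.5 + 5.5 + 7.5 = 48.5
W- = 3.5 + 1 + 7.5 + 5.5 = 17.5
(Check: W+ + W- = 66 should equal n(n+1)/2 = 66.)
Step 4: Test statistic W = min(W+, W-) = 17.5.
Step 5: Ties in |d|, so use the tie-corrected normal approximation.
        E[W] = n(n+1)/4 = 11*12/4 = 33.
        Tie groups: |d|=4 (t=2), |d|=5 (t=2), |d|=6 (t=2), |d|=7 (t=2); sum(t^3 - t) = 24.
        Var[W] = n(n+1)(2n+1)/24 - sum(t^3-t)/48 = 3036/24 - 24/48 = 126.
        z = (W - E[W]) / sqrt(Var[W]) = (17.5 - 33) / 11.2250 = -1.3808.
        Two-sided p = 2*Phi(z) = 0.167325.
Step 6: alpha = 0.1. fail to reject H0.

W+ = 48.5, W- = 17.5, W = min = 17.5, p = 0.167325, fail to reject H0.


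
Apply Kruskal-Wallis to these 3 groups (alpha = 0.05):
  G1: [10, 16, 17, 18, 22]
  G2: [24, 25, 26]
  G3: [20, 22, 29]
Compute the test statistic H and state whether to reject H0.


Step 1: Combine all N = 11 observations and assign midranks.
sorted (value, group, rank): (10,G1,1), (16,G1,2), (17,G1,3), (18,G1,4), (20,G3,5), (22,G1,6.5), (22,G3,6.5), (24,G2,8), (25,G2,9), (26,G2,10), (29,G3,11)
Step 2: Sum ranks within each group.
R_1 = 16.5 (n_1 = 5)
R_2 = 27 (n_2 = 3)
R_3 = 22.5 (n_3 = 3)
Step 3: H = 12/(N(N+1)) * sum(R_i^2/n_i) - 3(N+1)
     = 12/(11*12) * (16.5^2/5 + 27^2/3 + 22.5^2/3) - 3*12
     = 0.090909 * 466.2 - 36
     = 6.381818.
Step 4: Ties present; correction factor C = 1 - 6/(11^3 - 11) = 0.995455. Corrected H = 6.381818 / 0.995455 = 6.410959.
Step 5: Under H0, H ~ chi^2(2); p-value = 0.040539.
Step 6: alpha = 0.05. reject H0.

H = 6.4110, df = 2, p = 0.040539, reject H0.


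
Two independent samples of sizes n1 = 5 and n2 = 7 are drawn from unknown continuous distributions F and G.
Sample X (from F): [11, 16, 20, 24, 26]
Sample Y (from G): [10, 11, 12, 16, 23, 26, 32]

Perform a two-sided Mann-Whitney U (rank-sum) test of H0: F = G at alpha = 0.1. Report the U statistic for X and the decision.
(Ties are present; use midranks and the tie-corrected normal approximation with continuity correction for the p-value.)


Step 1: Combine and sort all 12 observations; assign midranks.
sorted (value, group): (10,Y), (11,X), (11,Y), (12,Y), (16,X), (16,Y), (20,X), (23,Y), (24,X), (26,X), (26,Y), (32,Y)
ranks: 10->1, 11->2.5, 11->2.5, 12->4, 16->5.5, 16->5.5, 20->7, 23->8, 24->9, 26->10.5, 26->10.5, 32->12
Step 2: Rank sum for X: R1 = 2.5 + 5.5 + 7 + 9 + 10.5 = 34.5.
Step 3: U_X = R1 - n1(n1+1)/2 = 34.5 - 5*6/2 = 34.5 - 15 = 19.5.
       U_Y = n1*n2 - U_X = 35 - 19.5 = 15.5.
Step 4: Ties are present, so use the tie-corrected normal approximation (with continuity correction) for the p-value.
Step 5: p-value = 0.806544; compare to alpha = 0.1. fail to reject H0.

U_X = 19.5, p = 0.806544, fail to reject H0 at alpha = 0.1.


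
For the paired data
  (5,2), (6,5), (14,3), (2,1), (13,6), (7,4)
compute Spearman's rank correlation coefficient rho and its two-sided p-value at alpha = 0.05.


Step 1: Rank x and y separately (midranks; no ties here).
rank(x): 5->2, 6->3, 14->6, 2->1, 13->5, 7->4
rank(y): 2->2, 5->5, 3->3, 1->1, 6->6, 4->4
Step 2: d_i = R_x(i) - R_y(i); compute d_i^2.
  (2-2)^2=0, (3-5)^2=4, (6-3)^2=9, (1-1)^2=0, (5-6)^2=1, (4-4)^2=0
sum(d^2) = 14.
Step 3: rho = 1 - 6*14 / (6*(6^2 - 1)) = 1 - 84/210 = 0.600000.
Step 4: Under H0, t = rho * sqrt((n-2)/(1-rho^2)) = 1.5000 ~ t(4).
Step 5: Two-sided p-value from the t-distribution with 4 df = 0.208000.
Step 6: alpha = 0.05. fail to reject H0.

rho = 0.6000, p = 0.208000, fail to reject H0 at alpha = 0.05.


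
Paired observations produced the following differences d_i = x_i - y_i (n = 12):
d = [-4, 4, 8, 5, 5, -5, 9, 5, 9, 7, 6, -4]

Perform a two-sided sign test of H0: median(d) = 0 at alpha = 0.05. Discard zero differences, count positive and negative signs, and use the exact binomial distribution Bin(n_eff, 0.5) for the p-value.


Step 1: Discard zero differences. Original n = 12; n_eff = number of nonzero differences = 12.
Nonzero differences (with sign): -4, +4, +8, +5, +5, -5, +9, +5, +9, +7, +6, -4
Step 2: Count signs: positive = 9, negative = 3.
Step 3: Under H0: P(positive) = 0.5, so the number of positives S ~ Bin(12, 0.5).
Step 4: Two-sided exact p-value = sum of Bin(12,0.5) probabilities at or below the observed probability = 0.145996.
Step 5: alpha = 0.05. fail to reject H0.

n_eff = 12, pos = 9, neg = 3, p = 0.145996, fail to reject H0.


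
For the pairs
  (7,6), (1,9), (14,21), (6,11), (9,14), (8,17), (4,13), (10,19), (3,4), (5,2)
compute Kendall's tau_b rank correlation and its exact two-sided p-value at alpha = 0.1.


Step 1: Enumerate the 45 unordered pairs (i,j) with i<j and classify each by sign(x_j-x_i) * sign(y_j-y_i).
  (1,2):dx=-6,dy=+3->D; (1,3):dx=+7,dy=+15->C; (1,4):dx=-1,dy=+5->D; (1,5):dx=+2,dy=+8->C
  (1,6):dx=+1,dy=+11->C; (1,7):dx=-3,dy=+7->D; (1,8):dx=+3,dy=+13->C; (1,9):dx=-4,dy=-2->C
  (1,10):dx=-2,dy=-4->C; (2,3):dx=+13,dy=+12->C; (2,4):dx=+5,dy=+2->C; (2,5):dx=+8,dy=+5->C
  (2,6):dx=+7,dy=+8->C; (2,7):dx=+3,dy=+4->C; (2,8):dx=+9,dy=+10->C; (2,9):dx=+2,dy=-5->D
  (2,10):dx=+4,dy=-7->D; (3,4):dx=-8,dy=-10->C; (3,5):dx=-5,dy=-7->C; (3,6):dx=-6,dy=-4->C
  (3,7):dx=-10,dy=-8->C; (3,8):dx=-4,dy=-2->C; (3,9):dx=-11,dy=-17->C; (3,10):dx=-9,dy=-19->C
  (4,5):dx=+3,dy=+3->C; (4,6):dx=+2,dy=+6->C; (4,7):dx=-2,dy=+2->D; (4,8):dx=+4,dy=+8->C
  (4,9):dx=-3,dy=-7->C; (4,10):dx=-1,dy=-9->C; (5,6):dx=-1,dy=+3->D; (5,7):dx=-5,dy=-1->C
  (5,8):dx=+1,dy=+5->C; (5,9):dx=-6,dy=-10->C; (5,10):dx=-4,dy=-12->C; (6,7):dx=-4,dy=-4->C
  (6,8):dx=+2,dy=+2->C; (6,9):dx=-5,dy=-13->C; (6,10):dx=-3,dy=-15->C; (7,8):dx=+6,dy=+6->C
  (7,9):dx=-1,dy=-9->C; (7,10):dx=+1,dy=-11->D; (8,9):dx=-7,dy=-15->C; (8,10):dx=-5,dy=-17->C
  (9,10):dx=+2,dy=-2->D
Step 2: C = 36, D = 9, total pairs = 45.
Step 3: tau = (C - D)/(n(n-1)/2) = (36 - 9)/45 = 0.600000.
Step 4: Exact two-sided p-value (enumerate n! = 3628800 permutations of y under H0): p = 0.016666.
Step 5: alpha = 0.1. reject H0.

tau_b = 0.6000 (C=36, D=9), p = 0.016666, reject H0.


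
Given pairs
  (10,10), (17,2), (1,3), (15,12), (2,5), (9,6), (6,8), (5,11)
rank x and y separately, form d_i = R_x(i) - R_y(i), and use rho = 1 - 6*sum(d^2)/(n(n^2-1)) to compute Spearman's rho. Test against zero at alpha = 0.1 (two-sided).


Step 1: Rank x and y separately (midranks; no ties here).
rank(x): 10->6, 17->8, 1->1, 15->7, 2->2, 9->5, 6->4, 5->3
rank(y): 10->6, 2->1, 3->2, 12->8, 5->3, 6->4, 8->5, 11->7
Step 2: d_i = R_x(i) - R_y(i); compute d_i^2.
  (6-6)^2=0, (8-1)^2=49, (1-2)^2=1, (7-8)^2=1, (2-3)^2=1, (5-4)^2=1, (4-5)^2=1, (3-7)^2=16
sum(d^2) = 70.
Step 3: rho = 1 - 6*70 / (8*(8^2 - 1)) = 1 - 420/504 = 0.166667.
Step 4: Under H0, t = rho * sqrt((n-2)/(1-rho^2)) = 0.4140 ~ t(6).
Step 5: Two-sided p-value from the t-distribution with 6 df = 0.693239.
Step 6: alpha = 0.1. fail to reject H0.

rho = 0.1667, p = 0.693239, fail to reject H0 at alpha = 0.1.


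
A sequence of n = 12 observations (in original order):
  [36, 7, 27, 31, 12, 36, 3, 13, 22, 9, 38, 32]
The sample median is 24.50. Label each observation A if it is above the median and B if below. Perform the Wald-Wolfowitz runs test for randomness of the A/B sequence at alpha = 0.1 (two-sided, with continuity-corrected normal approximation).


Step 1: Compute median = 24.50; label A = above, B = below.
Labels in order: ABAABABBBBAA  (n_A = 6, n_B = 6)
Step 2: Count runs R = 7.
Step 3: Under H0 (random ordering), E[R] = 2*n_A*n_B/(n_A+n_B) + 1 = 2*6*6/12 + 1 = 7.0000.
        Var[R] = 2*n_A*n_B*(2*n_A*n_B - n_A - n_B) / ((n_A+n_B)^2 * (n_A+n_B-1)) = 4320/1584 = 2.7273.
        SD[R] = 1.6514.
Step 4: R = E[R], so z = 0 with no continuity correction.
Step 5: Two-sided p-value via normal approximation = 2*(1 - Phi(|z|)) = 1.000000.
Step 6: alpha = 0.1. fail to reject H0.

R = 7, z = 0.0000, p = 1.000000, fail to reject H0.


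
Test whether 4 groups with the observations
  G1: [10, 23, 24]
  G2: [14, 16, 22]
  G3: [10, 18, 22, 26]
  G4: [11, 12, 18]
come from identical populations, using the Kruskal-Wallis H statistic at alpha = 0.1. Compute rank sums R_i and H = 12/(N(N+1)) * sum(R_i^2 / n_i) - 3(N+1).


Step 1: Combine all N = 13 observations and assign midranks.
sorted (value, group, rank): (10,G1,1.5), (10,G3,1.5), (11,G4,3), (12,G4,4), (14,G2,5), (16,G2,6), (18,G3,7.5), (18,G4,7.5), (22,G2,9.5), (22,G3,9.5), (23,G1,11), (24,G1,12), (26,G3,13)
Step 2: Sum ranks within each group.
R_1 = 24.5 (n_1 = 3)
R_2 = 20.5 (n_2 = 3)
R_3 = 31.5 (n_3 = 4)
R_4 = 14.5 (n_4 = 3)
Step 3: H = 12/(N(N+1)) * sum(R_i^2/n_i) - 3(N+1)
     = 12/(13*14) * (24.5^2/3 + 20.5^2/3 + 31.5^2/4 + 14.5^2/3) - 3*14
     = 0.065934 * 658.312 - 42
     = 1.405220.
Step 4: Ties present; correction factor C = 1 - 18/(13^3 - 13) = 0.991758. Corrected H = 1.405220 / 0.991758 = 1.416898.
Step 5: Under H0, H ~ chi^2(3); p-value = 0.701579.
Step 6: alpha = 0.1. fail to reject H0.

H = 1.4169, df = 3, p = 0.701579, fail to reject H0.


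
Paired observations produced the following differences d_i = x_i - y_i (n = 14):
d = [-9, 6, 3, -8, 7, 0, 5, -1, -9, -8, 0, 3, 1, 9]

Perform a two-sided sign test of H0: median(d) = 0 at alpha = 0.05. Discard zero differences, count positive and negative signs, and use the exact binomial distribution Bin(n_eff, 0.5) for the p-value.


Step 1: Discard zero differences. Original n = 14; n_eff = number of nonzero differences = 12.
Nonzero differences (with sign): -9, +6, +3, -8, +7, +5, -1, -9, -8, +3, +1, +9
Step 2: Count signs: positive = 7, negative = 5.
Step 3: Under H0: P(positive) = 0.5, so the number of positives S ~ Bin(12, 0.5).
Step 4: Two-sided exact p-value = sum of Bin(12,0.5) probabilities at or below the observed probability = 0.774414.
Step 5: alpha = 0.05. fail to reject H0.

n_eff = 12, pos = 7, neg = 5, p = 0.774414, fail to reject H0.


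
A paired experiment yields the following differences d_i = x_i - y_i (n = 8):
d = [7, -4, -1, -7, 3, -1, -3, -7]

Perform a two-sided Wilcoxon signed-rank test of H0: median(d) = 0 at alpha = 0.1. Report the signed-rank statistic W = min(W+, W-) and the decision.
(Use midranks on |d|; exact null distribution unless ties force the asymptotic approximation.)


Step 1: Drop any zero differences (none here) and take |d_i|.
|d| = [7, 4, 1, 7, 3, 1, 3, 7]
Step 2: Midrank |d_i| (ties get averaged ranks).
ranks: |7|->7, |4|->5, |1|->1.5, |7|->7, |3|->3.5, |1|->1.5, |3|->3.5, |7|->7
Step 3: Attach original signs; sum ranks with positive sign and with negative sign.
W+ = 7 + 3.5 = 10.5
W- = 5 + 1.5 + 7 + 1.5 + 3.5 + 7 = 25.5
(Check: W+ + W- = 36 should equal n(n+1)/2 = 36.)
Step 4: Test statistic W = min(W+, W-) = 10.5.
Step 5: Ties in |d|, so use the tie-corrected normal approximation.
        E[W] = n(n+1)/4 = 8*9/4 = 18.
        Tie groups: |d|=1 (t=2), |d|=3 (t=2), |d|=7 (t=3); sum(t^3 - t) = 36.
        Var[W] = n(n+1)(2n+1)/24 - sum(t^3-t)/48 = 1224/24 - 36/48 = 50.25.
        z = (W - E[W]) / sqrt(Var[W]) = (10.5 - 18) / 7.0887 = -1.0580.
        Two-sided p = 2*Phi(z) = 0.290047.
Step 6: alpha = 0.1. fail to reject H0.

W+ = 10.5, W- = 25.5, W = min = 10.5, p = 0.290047, fail to reject H0.


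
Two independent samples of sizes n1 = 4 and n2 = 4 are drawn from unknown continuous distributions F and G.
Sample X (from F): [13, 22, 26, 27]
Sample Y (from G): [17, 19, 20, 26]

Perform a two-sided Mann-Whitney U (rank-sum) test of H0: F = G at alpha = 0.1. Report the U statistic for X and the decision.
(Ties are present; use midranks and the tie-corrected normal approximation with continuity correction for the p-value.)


Step 1: Combine and sort all 8 observations; assign midranks.
sorted (value, group): (13,X), (17,Y), (19,Y), (20,Y), (22,X), (26,X), (26,Y), (27,X)
ranks: 13->1, 17->2, 19->3, 20->4, 22->5, 26->6.5, 26->6.5, 27->8
Step 2: Rank sum for X: R1 = 1 + 5 + 6.5 + 8 = 20.5.
Step 3: U_X = R1 - n1(n1+1)/2 = 20.5 - 4*5/2 = 20.5 - 10 = 10.5.
       U_Y = n1*n2 - U_X = 16 - 10.5 = 5.5.
Step 4: Ties are present, so use the tie-corrected normal approximation (with continuity correction) for the p-value.
Step 5: p-value = 0.561363; compare to alpha = 0.1. fail to reject H0.

U_X = 10.5, p = 0.561363, fail to reject H0 at alpha = 0.1.


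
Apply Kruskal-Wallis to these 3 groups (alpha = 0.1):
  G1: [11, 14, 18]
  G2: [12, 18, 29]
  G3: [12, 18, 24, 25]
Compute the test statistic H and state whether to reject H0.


Step 1: Combine all N = 10 observations and assign midranks.
sorted (value, group, rank): (11,G1,1), (12,G2,2.5), (12,G3,2.5), (14,G1,4), (18,G1,6), (18,G2,6), (18,G3,6), (24,G3,8), (25,G3,9), (29,G2,10)
Step 2: Sum ranks within each group.
R_1 = 11 (n_1 = 3)
R_2 = 18.5 (n_2 = 3)
R_3 = 25.5 (n_3 = 4)
Step 3: H = 12/(N(N+1)) * sum(R_i^2/n_i) - 3(N+1)
     = 12/(10*11) * (11^2/3 + 18.5^2/3 + 25.5^2/4) - 3*11
     = 0.109091 * 316.979 - 33
     = 1.579545.
Step 4: Ties present; correction factor C = 1 - 30/(10^3 - 10) = 0.969697. Corrected H = 1.579545 / 0.969697 = 1.628906.
Step 5: Under H0, H ~ chi^2(2); p-value = 0.442881.
Step 6: alpha = 0.1. fail to reject H0.

H = 1.6289, df = 2, p = 0.442881, fail to reject H0.


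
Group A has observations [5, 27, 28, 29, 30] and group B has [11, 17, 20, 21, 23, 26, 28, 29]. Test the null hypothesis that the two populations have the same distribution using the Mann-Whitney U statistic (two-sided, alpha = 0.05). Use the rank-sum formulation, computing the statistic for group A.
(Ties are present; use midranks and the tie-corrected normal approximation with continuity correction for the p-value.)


Step 1: Combine and sort all 13 observations; assign midranks.
sorted (value, group): (5,X), (11,Y), (17,Y), (20,Y), (21,Y), (23,Y), (26,Y), (27,X), (28,X), (28,Y), (29,X), (29,Y), (30,X)
ranks: 5->1, 11->2, 17->3, 20->4, 21->5, 23->6, 26->7, 27->8, 28->9.5, 28->9.5, 29->11.5, 29->11.5, 30->13
Step 2: Rank sum for X: R1 = 1 + 8 + 9.5 + 11.5 + 13 = 43.
Step 3: U_X = R1 - n1(n1+1)/2 = 43 - 5*6/2 = 43 - 15 = 28.
       U_Y = n1*n2 - U_X = 40 - 28 = 12.
Step 4: Ties are present, so use the tie-corrected normal approximation (with continuity correction) for the p-value.
Step 5: p-value = 0.270933; compare to alpha = 0.05. fail to reject H0.

U_X = 28, p = 0.270933, fail to reject H0 at alpha = 0.05.


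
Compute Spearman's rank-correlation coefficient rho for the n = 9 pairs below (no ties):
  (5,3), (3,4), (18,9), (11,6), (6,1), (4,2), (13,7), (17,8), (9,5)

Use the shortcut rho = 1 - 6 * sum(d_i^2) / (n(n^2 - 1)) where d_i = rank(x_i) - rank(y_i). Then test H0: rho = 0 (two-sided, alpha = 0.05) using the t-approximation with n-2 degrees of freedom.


Step 1: Rank x and y separately (midranks; no ties here).
rank(x): 5->3, 3->1, 18->9, 11->6, 6->4, 4->2, 13->7, 17->8, 9->5
rank(y): 3->3, 4->4, 9->9, 6->6, 1->1, 2->2, 7->7, 8->8, 5->5
Step 2: d_i = R_x(i) - R_y(i); compute d_i^2.
  (3-3)^2=0, (1-4)^2=9, (9-9)^2=0, (6-6)^2=0, (4-1)^2=9, (2-2)^2=0, (7-7)^2=0, (8-8)^2=0, (5-5)^2=0
sum(d^2) = 18.
Step 3: rho = 1 - 6*18 / (9*(9^2 - 1)) = 1 - 108/720 = 0.850000.
Step 4: Under H0, t = rho * sqrt((n-2)/(1-rho^2)) = 4.2691 ~ t(7).
Step 5: Two-sided p-value from the t-distribution with 7 df = 0.003705.
Step 6: alpha = 0.05. reject H0.

rho = 0.8500, p = 0.003705, reject H0 at alpha = 0.05.


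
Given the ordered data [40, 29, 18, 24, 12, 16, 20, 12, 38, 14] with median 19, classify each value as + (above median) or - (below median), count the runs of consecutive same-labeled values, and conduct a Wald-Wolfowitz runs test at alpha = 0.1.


Step 1: Compute median = 19; label A = above, B = below.
Labels in order: AABABBABAB  (n_A = 5, n_B = 5)
Step 2: Count runs R = 8.
Step 3: Under H0 (random ordering), E[R] = 2*n_A*n_B/(n_A+n_B) + 1 = 2*5*5/10 + 1 = 6.0000.
        Var[R] = 2*n_A*n_B*(2*n_A*n_B - n_A - n_B) / ((n_A+n_B)^2 * (n_A+n_B-1)) = 2000/900 = 2.2222.
        SD[R] = 1.4907.
Step 4: Continuity-corrected z = (R - 0.5 - E[R]) / SD[R] = (8 - 0.5 - 6.0000) / 1.4907 = 1.0062.
Step 5: Two-sided p-value via normal approximation = 2*(1 - Phi(|z|)) = 0.314305.
Step 6: alpha = 0.1. fail to reject H0.

R = 8, z = 1.0062, p = 0.314305, fail to reject H0.


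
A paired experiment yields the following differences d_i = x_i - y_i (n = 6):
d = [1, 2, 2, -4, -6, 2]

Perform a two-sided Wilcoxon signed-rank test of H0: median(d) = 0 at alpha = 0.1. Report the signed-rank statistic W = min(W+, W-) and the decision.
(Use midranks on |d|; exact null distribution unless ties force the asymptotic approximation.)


Step 1: Drop any zero differences (none here) and take |d_i|.
|d| = [1, 2, 2, 4, 6, 2]
Step 2: Midrank |d_i| (ties get averaged ranks).
ranks: |1|->1, |2|->3, |2|->3, |4|->5, |6|->6, |2|->3
Step 3: Attach original signs; sum ranks with positive sign and with negative sign.
W+ = 1 + 3 + 3 + 3 = 10
W- = 5 + 6 = 11
(Check: W+ + W- = 21 should equal n(n+1)/2 = 21.)
Step 4: Test statistic W = min(W+, W-) = 10.
Step 5: Ties in |d|, so use the tie-corrected normal approximation.
        E[W] = n(n+1)/4 = 6*7/4 = 10.5.
        Tie groups: |d|=2 (t=3); sum(t^3 - t) = 24.
        Var[W] = n(n+1)(2n+1)/24 - sum(t^3-t)/48 = 546/24 - 24/48 = 22.25.
        z = (W - E[W]) / sqrt(Var[W]) = (10 - 10.5) / 4.7170 = -0.1060.
        Two-sided p = 2*Phi(z) = 0.915583.
Step 6: alpha = 0.1. fail to reject H0.

W+ = 10, W- = 11, W = min = 10, p = 0.915583, fail to reject H0.


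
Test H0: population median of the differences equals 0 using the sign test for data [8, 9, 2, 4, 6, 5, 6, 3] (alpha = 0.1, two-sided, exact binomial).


Step 1: Discard zero differences. Original n = 8; n_eff = number of nonzero differences = 8.
Nonzero differences (with sign): +8, +9, +2, +4, +6, +5, +6, +3
Step 2: Count signs: positive = 8, negative = 0.
Step 3: Under H0: P(positive) = 0.5, so the number of positives S ~ Bin(8, 0.5).
Step 4: Two-sided exact p-value = sum of Bin(8,0.5) probabilities at or below the observed probability = 0.007812.
Step 5: alpha = 0.1. reject H0.

n_eff = 8, pos = 8, neg = 0, p = 0.007812, reject H0.


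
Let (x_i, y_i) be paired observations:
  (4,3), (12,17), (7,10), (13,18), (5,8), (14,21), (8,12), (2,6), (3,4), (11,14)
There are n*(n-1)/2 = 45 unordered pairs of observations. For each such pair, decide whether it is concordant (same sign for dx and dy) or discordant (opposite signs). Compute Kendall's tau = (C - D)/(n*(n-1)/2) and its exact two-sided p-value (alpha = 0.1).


Step 1: Enumerate the 45 unordered pairs (i,j) with i<j and classify each by sign(x_j-x_i) * sign(y_j-y_i).
  (1,2):dx=+8,dy=+14->C; (1,3):dx=+3,dy=+7->C; (1,4):dx=+9,dy=+15->C; (1,5):dx=+1,dy=+5->C
  (1,6):dx=+10,dy=+18->C; (1,7):dx=+4,dy=+9->C; (1,8):dx=-2,dy=+3->D; (1,9):dx=-1,dy=+1->D
  (1,10):dx=+7,dy=+11->C; (2,3):dx=-5,dy=-7->C; (2,4):dx=+1,dy=+1->C; (2,5):dx=-7,dy=-9->C
  (2,6):dx=+2,dy=+4->C; (2,7):dx=-4,dy=-5->C; (2,8):dx=-10,dy=-11->C; (2,9):dx=-9,dy=-13->C
  (2,10):dx=-1,dy=-3->C; (3,4):dx=+6,dy=+8->C; (3,5):dx=-2,dy=-2->C; (3,6):dx=+7,dy=+11->C
  (3,7):dx=+1,dy=+2->C; (3,8):dx=-5,dy=-4->C; (3,9):dx=-4,dy=-6->C; (3,10):dx=+4,dy=+4->C
  (4,5):dx=-8,dy=-10->C; (4,6):dx=+1,dy=+3->C; (4,7):dx=-5,dy=-6->C; (4,8):dx=-11,dy=-12->C
  (4,9):dx=-10,dy=-14->C; (4,10):dx=-2,dy=-4->C; (5,6):dx=+9,dy=+13->C; (5,7):dx=+3,dy=+4->C
  (5,8):dx=-3,dy=-2->C; (5,9):dx=-2,dy=-4->C; (5,10):dx=+6,dy=+6->C; (6,7):dx=-6,dy=-9->C
  (6,8):dx=-12,dy=-15->C; (6,9):dx=-11,dy=-17->C; (6,10):dx=-3,dy=-7->C; (7,8):dx=-6,dy=-6->C
  (7,9):dx=-5,dy=-8->C; (7,10):dx=+3,dy=+2->C; (8,9):dx=+1,dy=-2->D; (8,10):dx=+9,dy=+8->C
  (9,10):dx=+8,dy=+10->C
Step 2: C = 42, D = 3, total pairs = 45.
Step 3: tau = (C - D)/(n(n-1)/2) = (42 - 3)/45 = 0.866667.
Step 4: Exact two-sided p-value (enumerate n! = 3628800 permutations of y under H0): p = 0.000115.
Step 5: alpha = 0.1. reject H0.

tau_b = 0.8667 (C=42, D=3), p = 0.000115, reject H0.


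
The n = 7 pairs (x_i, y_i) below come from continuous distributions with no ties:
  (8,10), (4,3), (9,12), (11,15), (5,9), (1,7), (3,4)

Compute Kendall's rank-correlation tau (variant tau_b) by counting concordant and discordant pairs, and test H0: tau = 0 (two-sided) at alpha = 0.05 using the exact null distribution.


Step 1: Enumerate the 21 unordered pairs (i,j) with i<j and classify each by sign(x_j-x_i) * sign(y_j-y_i).
  (1,2):dx=-4,dy=-7->C; (1,3):dx=+1,dy=+2->C; (1,4):dx=+3,dy=+5->C; (1,5):dx=-3,dy=-1->C
  (1,6):dx=-7,dy=-3->C; (1,7):dx=-5,dy=-6->C; (2,3):dx=+5,dy=+9->C; (2,4):dx=+7,dy=+12->C
  (2,5):dx=+1,dy=+6->C; (2,6):dx=-3,dy=+4->D; (2,7):dx=-1,dy=+1->D; (3,4):dx=+2,dy=+3->C
  (3,5):dx=-4,dy=-3->C; (3,6):dx=-8,dy=-5->C; (3,7):dx=-6,dy=-8->C; (4,5):dx=-6,dy=-6->C
  (4,6):dx=-10,dy=-8->C; (4,7):dx=-8,dy=-11->C; (5,6):dx=-4,dy=-2->C; (5,7):dx=-2,dy=-5->C
  (6,7):dx=+2,dy=-3->D
Step 2: C = 18, D = 3, total pairs = 21.
Step 3: tau = (C - D)/(n(n-1)/2) = (18 - 3)/21 = 0.714286.
Step 4: Exact two-sided p-value (enumerate n! = 5040 permutations of y under H0): p = 0.030159.
Step 5: alpha = 0.05. reject H0.

tau_b = 0.7143 (C=18, D=3), p = 0.030159, reject H0.


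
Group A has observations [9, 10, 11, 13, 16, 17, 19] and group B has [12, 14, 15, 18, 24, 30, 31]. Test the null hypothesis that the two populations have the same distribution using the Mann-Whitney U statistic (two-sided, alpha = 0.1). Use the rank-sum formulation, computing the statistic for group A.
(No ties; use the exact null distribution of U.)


Step 1: Combine and sort all 14 observations; assign midranks.
sorted (value, group): (9,X), (10,X), (11,X), (12,Y), (13,X), (14,Y), (15,Y), (16,X), (17,X), (18,Y), (19,X), (24,Y), (30,Y), (31,Y)
ranks: 9->1, 10->2, 11->3, 12->4, 13->5, 14->6, 15->7, 16->8, 17->9, 18->10, 19->11, 24->12, 30->13, 31->14
Step 2: Rank sum for X: R1 = 1 + 2 + 3 + 5 + 8 + 9 + 11 = 39.
Step 3: U_X = R1 - n1(n1+1)/2 = 39 - 7*8/2 = 39 - 28 = 11.
       U_Y = n1*n2 - U_X = 49 - 11 = 38.
Step 4: No ties, so the exact null distribution of U (based on enumerating the C(14,7) = 3432 equally likely rank assignments) gives the two-sided p-value.
Step 5: p-value = 0.097319; compare to alpha = 0.1. reject H0.

U_X = 11, p = 0.097319, reject H0 at alpha = 0.1.


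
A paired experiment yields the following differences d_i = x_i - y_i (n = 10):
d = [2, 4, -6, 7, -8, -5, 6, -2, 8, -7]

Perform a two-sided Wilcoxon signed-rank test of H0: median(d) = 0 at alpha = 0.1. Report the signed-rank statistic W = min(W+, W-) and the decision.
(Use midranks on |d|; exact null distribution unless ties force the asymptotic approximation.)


Step 1: Drop any zero differences (none here) and take |d_i|.
|d| = [2, 4, 6, 7, 8, 5, 6, 2, 8, 7]
Step 2: Midrank |d_i| (ties get averaged ranks).
ranks: |2|->1.5, |4|->3, |6|->5.5, |7|->7.5, |8|->9.5, |5|->4, |6|->5.5, |2|->1.5, |8|->9.5, |7|->7.5
Step 3: Attach original signs; sum ranks with positive sign and with negative sign.
W+ = 1.5 + 3 + 7.5 + 5.5 + 9.5 = 27
W- = 5.5 + 9.5 + 4 + 1.5 + 7.5 = 28
(Check: W+ + W- = 55 should equal n(n+1)/2 = 55.)
Step 4: Test statistic W = min(W+, W-) = 27.
Step 5: Ties in |d|, so use the tie-corrected normal approximation.
        E[W] = n(n+1)/4 = 10*11/4 = 27.5.
        Tie groups: |d|=2 (t=2), |d|=6 (t=2), |d|=7 (t=2), |d|=8 (t=2); sum(t^3 - t) = 24.
        Var[W] = n(n+1)(2n+1)/24 - sum(t^3-t)/48 = 2310/24 - 24/48 = 95.75.
        z = (W - E[W]) / sqrt(Var[W]) = (27 - 27.5) / 9.7852 = -0.0511.
        Two-sided p = 2*Phi(z) = 0.959248.
Step 6: alpha = 0.1. fail to reject H0.

W+ = 27, W- = 28, W = min = 27, p = 0.959248, fail to reject H0.


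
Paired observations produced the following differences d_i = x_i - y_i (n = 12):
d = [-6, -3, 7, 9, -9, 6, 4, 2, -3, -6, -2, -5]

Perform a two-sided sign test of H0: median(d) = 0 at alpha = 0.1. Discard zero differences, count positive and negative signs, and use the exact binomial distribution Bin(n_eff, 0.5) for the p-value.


Step 1: Discard zero differences. Original n = 12; n_eff = number of nonzero differences = 12.
Nonzero differences (with sign): -6, -3, +7, +9, -9, +6, +4, +2, -3, -6, -2, -5
Step 2: Count signs: positive = 5, negative = 7.
Step 3: Under H0: P(positive) = 0.5, so the number of positives S ~ Bin(12, 0.5).
Step 4: Two-sided exact p-value = sum of Bin(12,0.5) probabilities at or below the observed probability = 0.774414.
Step 5: alpha = 0.1. fail to reject H0.

n_eff = 12, pos = 5, neg = 7, p = 0.774414, fail to reject H0.
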